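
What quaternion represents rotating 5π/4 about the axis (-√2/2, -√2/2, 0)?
-0.3827 - 0.6533i - 0.6533j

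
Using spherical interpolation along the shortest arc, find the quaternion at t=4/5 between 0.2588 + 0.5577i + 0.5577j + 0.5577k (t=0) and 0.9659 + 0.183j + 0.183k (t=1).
0.8986 + 0.1365i + 0.2948j + 0.2948k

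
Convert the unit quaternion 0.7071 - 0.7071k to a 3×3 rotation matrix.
[[0, 1, 0], [-1, 0, 0], [0, 0, 1]]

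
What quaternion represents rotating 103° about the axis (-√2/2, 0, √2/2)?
0.6225 - 0.5534i + 0.5534k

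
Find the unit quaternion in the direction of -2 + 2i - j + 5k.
-0.343 + 0.343i - 0.1715j + 0.8575k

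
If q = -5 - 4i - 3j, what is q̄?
-5 + 4i + 3j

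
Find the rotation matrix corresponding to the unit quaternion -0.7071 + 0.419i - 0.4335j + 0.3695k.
[[0.3511, 0.1593, 0.9227], [-0.8858, 0.3758, 0.2722], [-0.3034, -0.9129, 0.273]]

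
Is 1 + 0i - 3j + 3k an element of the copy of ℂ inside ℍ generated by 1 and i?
No. The quaternion 1 - 3j + 3k has j-coefficient y = -3 and k-coefficient z = 3, not both zero, so it does not lie in the complex subalgebra spanned by 1 and i.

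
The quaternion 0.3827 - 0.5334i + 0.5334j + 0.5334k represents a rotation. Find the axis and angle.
axis = (-√3/3, √3/3, √3/3), θ = 3π/4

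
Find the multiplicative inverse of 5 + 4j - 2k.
0.1111 - 0.0889j + 0.0444k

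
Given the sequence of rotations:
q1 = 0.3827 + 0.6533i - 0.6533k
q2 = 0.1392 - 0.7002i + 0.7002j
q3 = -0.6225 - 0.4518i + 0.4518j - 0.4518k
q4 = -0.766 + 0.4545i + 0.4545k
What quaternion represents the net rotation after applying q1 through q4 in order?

q2 · q1 = 0.5107 - 0.6345i - 0.1895j - 0.5484k
q3 · q2 · q1 = -0.7667 - 0.1691i + 0.3876j + 0.4829k
q4 · q3 · q2 · q1 = 0.4447 - 0.3951i - 0.5932j - 0.5422k
0.4447 - 0.3951i - 0.5932j - 0.5422k


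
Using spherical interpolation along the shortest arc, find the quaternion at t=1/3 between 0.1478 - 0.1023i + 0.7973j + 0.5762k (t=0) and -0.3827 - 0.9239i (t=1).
-0.0611 - 0.5394i + 0.6807j + 0.4919k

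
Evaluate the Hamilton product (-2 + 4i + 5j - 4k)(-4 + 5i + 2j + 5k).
-2 + 7i - 64j - 11k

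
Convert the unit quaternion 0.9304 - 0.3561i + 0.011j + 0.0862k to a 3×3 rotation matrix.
[[0.9849, -0.1682, -0.0409], [0.1526, 0.7315, 0.6645], [-0.0819, -0.6607, 0.7461]]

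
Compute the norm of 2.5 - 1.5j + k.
3.082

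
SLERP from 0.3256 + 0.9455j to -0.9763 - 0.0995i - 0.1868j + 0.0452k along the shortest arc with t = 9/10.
0.9519 + 0.093i + 0.289j - 0.0422k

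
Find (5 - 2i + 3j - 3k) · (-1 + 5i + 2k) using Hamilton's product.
11 + 33i - 14j - 2k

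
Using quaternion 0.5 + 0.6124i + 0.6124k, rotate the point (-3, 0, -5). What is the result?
(-4.5, 1.225, -3.5)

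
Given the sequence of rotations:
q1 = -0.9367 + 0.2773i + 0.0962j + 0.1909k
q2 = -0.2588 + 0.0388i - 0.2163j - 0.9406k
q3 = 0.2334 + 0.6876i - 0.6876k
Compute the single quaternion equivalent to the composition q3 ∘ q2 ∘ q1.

q2 · q1 = 0.432 - 0.0589i - 0.0905j + 0.8954k
q3 · q2 · q1 = 0.757 + 0.2211i - 0.5963j - 0.1503k
0.757 + 0.2211i - 0.5963j - 0.1503k


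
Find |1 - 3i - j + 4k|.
√27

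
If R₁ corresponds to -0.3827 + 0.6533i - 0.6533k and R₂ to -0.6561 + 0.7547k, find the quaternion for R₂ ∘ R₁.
0.7441 - 0.4286i + 0.493j + 0.1398k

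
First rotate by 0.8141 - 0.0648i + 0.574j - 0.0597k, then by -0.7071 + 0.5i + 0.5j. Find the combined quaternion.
-0.8303 + 0.423i + 0.031j + 0.3616k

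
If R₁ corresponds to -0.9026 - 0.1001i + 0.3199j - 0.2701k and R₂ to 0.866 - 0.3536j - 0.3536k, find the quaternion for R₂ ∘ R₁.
-0.764 + 0.1219i + 0.6316j + 0.0499k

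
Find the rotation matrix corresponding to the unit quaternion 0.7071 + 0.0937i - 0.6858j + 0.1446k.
[[0.0175, -0.333, -0.9428], [0.076, 0.9406, -0.3308], [0.997, -0.0658, 0.0418]]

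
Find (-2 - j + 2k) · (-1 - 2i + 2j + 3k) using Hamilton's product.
-2 - 3i - 7j - 10k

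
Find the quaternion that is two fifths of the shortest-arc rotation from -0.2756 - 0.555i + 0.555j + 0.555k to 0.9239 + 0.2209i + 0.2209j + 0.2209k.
-0.7184 - 0.5467i + 0.3042j + 0.3042k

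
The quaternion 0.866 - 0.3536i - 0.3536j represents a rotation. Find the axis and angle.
axis = (-√2/2, -√2/2, 0), θ = π/3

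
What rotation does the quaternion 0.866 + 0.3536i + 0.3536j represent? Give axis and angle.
axis = (√2/2, √2/2, 0), θ = π/3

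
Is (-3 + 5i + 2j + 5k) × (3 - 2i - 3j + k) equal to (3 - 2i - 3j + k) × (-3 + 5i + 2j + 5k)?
No: pq = 2 + 38i + k ≠ 2 + 4i + 30j + 23k = qp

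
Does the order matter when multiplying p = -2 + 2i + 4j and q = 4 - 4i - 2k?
Yes: pq = 8i + 20j + 20k ≠ 24i + 12j - 12k = qp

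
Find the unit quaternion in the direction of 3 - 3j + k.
0.6882 - 0.6882j + 0.2294k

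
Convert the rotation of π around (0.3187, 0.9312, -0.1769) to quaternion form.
0.3187i + 0.9312j - 0.1769k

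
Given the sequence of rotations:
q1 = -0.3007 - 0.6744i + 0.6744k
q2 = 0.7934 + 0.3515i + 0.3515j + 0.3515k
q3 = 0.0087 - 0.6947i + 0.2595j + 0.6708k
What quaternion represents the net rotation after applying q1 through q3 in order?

q2 · q1 = -0.2386 - 0.4037i - 0.5798j + 0.6664k
q3 · q2 · q1 = -0.5791 + 0.7241i + 0.1252j + 0.3533k
-0.5791 + 0.7241i + 0.1252j + 0.3533k


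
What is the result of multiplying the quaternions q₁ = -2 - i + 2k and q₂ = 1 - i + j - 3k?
3 - i - 7j + 7k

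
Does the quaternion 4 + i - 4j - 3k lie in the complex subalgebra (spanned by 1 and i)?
No. The quaternion 4 + i - 4j - 3k has j-coefficient y = -4 and k-coefficient z = -3, not both zero, so it does not lie in the complex subalgebra spanned by 1 and i.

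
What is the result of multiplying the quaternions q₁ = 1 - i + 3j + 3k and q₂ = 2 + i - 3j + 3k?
3 + 17i + 9j + 9k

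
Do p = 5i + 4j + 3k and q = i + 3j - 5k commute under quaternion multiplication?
No: pq = -2 - 29i + 28j + 11k ≠ -2 + 29i - 28j - 11k = qp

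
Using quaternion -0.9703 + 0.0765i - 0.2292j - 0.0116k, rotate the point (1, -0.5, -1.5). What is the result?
(0.259, -0.737, -1.7)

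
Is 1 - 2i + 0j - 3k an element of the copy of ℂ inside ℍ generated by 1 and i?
No. The quaternion 1 - 2i - 3k has j-coefficient y = 0 and k-coefficient z = -3, not both zero, so it does not lie in the complex subalgebra spanned by 1 and i.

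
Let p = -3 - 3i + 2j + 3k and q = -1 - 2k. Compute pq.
9 - i - 8j + 3k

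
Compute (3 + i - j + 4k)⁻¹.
0.1111 - 0.037i + 0.037j - 0.1481k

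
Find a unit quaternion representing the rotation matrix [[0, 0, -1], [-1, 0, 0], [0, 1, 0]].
-0.5 - 0.5i + 0.5j + 0.5k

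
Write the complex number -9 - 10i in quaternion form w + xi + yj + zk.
-9 - 10i + 0j + 0k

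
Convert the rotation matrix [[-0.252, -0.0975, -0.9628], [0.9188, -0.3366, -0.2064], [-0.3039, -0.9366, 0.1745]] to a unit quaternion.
0.3827 - 0.477i - 0.4304j + 0.6639k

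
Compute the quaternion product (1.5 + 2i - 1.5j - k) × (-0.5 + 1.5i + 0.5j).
-3 + 1.75i + 3.75k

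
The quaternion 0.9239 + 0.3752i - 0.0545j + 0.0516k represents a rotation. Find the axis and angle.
axis = (0.9806, -0.1424, 0.1349), θ = π/4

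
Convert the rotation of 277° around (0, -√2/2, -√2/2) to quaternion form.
-0.749 - 0.4685j - 0.4685k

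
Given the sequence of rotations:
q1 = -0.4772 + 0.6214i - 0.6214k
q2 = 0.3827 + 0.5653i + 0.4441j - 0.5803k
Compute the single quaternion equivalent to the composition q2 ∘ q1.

q2 · q1 = -0.8945 - 0.3079i - 0.2212j - 0.2369k
-0.8945 - 0.3079i - 0.2212j - 0.2369k


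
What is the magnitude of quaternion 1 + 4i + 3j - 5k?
√51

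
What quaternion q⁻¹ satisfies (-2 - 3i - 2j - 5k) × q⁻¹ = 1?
-0.0476 + 0.0714i + 0.0476j + 0.119k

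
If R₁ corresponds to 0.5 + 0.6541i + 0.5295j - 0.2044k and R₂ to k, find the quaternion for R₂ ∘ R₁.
0.2044 - 0.5295i + 0.6541j + 0.5k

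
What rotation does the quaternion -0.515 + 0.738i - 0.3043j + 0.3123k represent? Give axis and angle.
axis = (0.861, -0.355, 0.3643), θ = 242°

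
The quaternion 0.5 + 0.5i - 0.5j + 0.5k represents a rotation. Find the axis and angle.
axis = (√3/3, -√3/3, √3/3), θ = 2π/3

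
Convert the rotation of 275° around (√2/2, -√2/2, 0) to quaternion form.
-0.7373 + 0.4777i - 0.4777j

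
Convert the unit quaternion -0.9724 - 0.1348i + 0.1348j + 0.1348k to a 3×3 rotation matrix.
[[0.9273, 0.2258, -0.2985], [-0.2985, 0.9273, -0.2258], [0.2258, 0.2985, 0.9273]]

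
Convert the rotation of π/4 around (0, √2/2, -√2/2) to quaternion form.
0.9239 + 0.2706j - 0.2706k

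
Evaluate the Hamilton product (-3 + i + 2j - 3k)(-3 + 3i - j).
8 - 15i - 12j + 2k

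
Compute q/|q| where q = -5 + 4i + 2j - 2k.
-0.7143 + 0.5714i + 0.2857j - 0.2857k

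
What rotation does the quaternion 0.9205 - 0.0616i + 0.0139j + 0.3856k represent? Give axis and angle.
axis = (-0.1577, 0.0356, 0.9869), θ = 46°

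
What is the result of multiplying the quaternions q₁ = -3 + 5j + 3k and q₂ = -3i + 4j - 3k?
-11 - 18i - 21j + 24k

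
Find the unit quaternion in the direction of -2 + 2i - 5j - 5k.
-0.2626 + 0.2626i - 0.6565j - 0.6565k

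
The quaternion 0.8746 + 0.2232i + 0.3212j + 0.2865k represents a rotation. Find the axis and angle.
axis = (0.4604, 0.6625, 0.5909), θ = 58°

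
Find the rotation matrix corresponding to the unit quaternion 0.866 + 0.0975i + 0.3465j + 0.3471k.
[[0.5189, -0.5336, 0.6678], [0.6687, 0.74, 0.0717], [-0.5325, 0.4094, 0.7409]]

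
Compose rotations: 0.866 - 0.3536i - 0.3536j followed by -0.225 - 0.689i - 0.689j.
-0.6821 - 0.5171i - 0.5171j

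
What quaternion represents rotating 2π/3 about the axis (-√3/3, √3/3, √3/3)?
0.5 - 0.5i + 0.5j + 0.5k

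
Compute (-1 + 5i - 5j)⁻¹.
-0.0196 - 0.098i + 0.098j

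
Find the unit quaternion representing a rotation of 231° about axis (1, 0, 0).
-0.4305 + 0.9026i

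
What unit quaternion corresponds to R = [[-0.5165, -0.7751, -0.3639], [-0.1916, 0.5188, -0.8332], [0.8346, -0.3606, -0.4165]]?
-0.3827 - 0.3087i + 0.7829j - 0.3812k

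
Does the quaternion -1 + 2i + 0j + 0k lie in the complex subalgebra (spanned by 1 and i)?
Yes. The quaternion -1 + 2i has j- and k-coefficients y = z = 0, so it lies in the complex subalgebra spanned by 1 and i.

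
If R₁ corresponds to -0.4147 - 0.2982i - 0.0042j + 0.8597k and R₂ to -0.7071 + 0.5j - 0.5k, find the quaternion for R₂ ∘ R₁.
0.7252 + 0.6386i - 0.0553j - 0.2514k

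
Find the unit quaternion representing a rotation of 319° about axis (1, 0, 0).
-0.9367 + 0.3502i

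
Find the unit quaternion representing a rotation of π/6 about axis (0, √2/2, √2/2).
0.9659 + 0.183j + 0.183k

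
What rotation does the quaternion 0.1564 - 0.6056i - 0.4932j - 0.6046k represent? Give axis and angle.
axis = (-0.6131, -0.4993, -0.6121), θ = 162°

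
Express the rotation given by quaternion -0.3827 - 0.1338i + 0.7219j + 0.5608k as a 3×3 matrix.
[[-0.6713, 0.2361, -0.7026], [-0.6224, 0.3352, 0.7073], [0.4025, 0.9121, -0.0781]]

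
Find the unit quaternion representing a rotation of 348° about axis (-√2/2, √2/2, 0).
-0.9945 - 0.0739i + 0.0739j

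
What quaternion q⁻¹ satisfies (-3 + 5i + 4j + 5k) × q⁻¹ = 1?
-0.04 - 0.0667i - 0.0533j - 0.0667k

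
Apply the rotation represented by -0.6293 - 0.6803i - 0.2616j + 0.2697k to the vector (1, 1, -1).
(1.451, 0.943, 0.081)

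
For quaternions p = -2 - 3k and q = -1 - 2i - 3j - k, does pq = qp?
No: pq = -1 - 5i + 12j + 5k ≠ -1 + 13i + 5k = qp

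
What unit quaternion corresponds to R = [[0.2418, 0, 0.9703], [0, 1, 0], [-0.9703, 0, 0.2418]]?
0.788 + 0.6157j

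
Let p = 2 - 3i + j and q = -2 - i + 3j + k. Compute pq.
-10 + 5i + 7j - 6k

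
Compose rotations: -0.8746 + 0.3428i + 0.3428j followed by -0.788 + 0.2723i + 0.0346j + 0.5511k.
0.584 - 0.6972i - 0.1115j - 0.4005k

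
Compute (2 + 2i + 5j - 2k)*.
2 - 2i - 5j + 2k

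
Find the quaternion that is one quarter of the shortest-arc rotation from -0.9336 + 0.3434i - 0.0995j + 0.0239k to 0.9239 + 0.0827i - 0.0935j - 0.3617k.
-0.9621 + 0.2424i - 0.0519j + 0.1138k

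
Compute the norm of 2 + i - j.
√6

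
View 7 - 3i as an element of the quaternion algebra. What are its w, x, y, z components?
7 - 3i + 0j + 0k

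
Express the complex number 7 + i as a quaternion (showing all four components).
7 + i + 0j + 0k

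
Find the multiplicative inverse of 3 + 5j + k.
0.0857 - 0.1429j - 0.0286k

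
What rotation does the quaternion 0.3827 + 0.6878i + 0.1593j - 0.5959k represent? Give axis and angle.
axis = (0.7445, 0.1724, -0.645), θ = 3π/4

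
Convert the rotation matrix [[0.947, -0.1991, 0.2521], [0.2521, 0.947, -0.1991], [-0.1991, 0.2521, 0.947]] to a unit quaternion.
0.9799 + 0.1151i + 0.1151j + 0.1151k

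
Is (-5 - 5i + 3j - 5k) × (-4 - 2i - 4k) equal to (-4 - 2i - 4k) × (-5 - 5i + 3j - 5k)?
No: pq = -10 + 18i - 22j + 46k ≠ -10 + 42i - 2j + 34k = qp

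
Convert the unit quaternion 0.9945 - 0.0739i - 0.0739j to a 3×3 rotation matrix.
[[0.9891, 0.0109, -0.147], [0.0109, 0.9891, 0.147], [0.147, -0.147, 0.9782]]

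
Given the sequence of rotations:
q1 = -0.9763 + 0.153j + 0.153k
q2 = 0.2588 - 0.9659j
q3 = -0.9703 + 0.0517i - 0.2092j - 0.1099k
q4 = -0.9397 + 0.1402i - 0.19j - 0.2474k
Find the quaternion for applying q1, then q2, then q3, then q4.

q2 · q1 = -0.1049 - 0.1478i + 0.9826j + 0.0396k
q3 · q2 · q1 = 0.3193 + 0.2377i - 0.9173j - 0.007k
q4 · q3 · q2 · q1 = -0.5094 - 0.4042i + 0.7435j - 0.1559k
-0.5094 - 0.4042i + 0.7435j - 0.1559k


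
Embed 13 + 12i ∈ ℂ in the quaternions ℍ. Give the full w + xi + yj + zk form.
13 + 12i + 0j + 0k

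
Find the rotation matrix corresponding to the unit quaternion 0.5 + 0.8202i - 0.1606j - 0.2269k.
[[0.8454, -0.0365, -0.5328], [-0.4903, -0.4484, -0.7473], [-0.2116, 0.8931, -0.397]]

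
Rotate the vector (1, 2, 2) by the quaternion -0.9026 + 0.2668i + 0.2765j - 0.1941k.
(-0.839, 2.811, 0.627)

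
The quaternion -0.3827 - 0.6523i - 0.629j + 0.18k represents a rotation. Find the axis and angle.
axis = (-0.7061, -0.6808, 0.1948), θ = 5π/4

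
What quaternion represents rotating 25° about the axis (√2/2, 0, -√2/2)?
0.9763 + 0.153i - 0.153k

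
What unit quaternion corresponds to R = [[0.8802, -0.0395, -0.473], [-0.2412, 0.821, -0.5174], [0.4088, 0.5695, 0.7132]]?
0.9239 + 0.2941i - 0.2386j - 0.0546k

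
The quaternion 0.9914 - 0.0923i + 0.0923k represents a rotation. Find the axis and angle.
axis = (-√2/2, 0, √2/2), θ = 15°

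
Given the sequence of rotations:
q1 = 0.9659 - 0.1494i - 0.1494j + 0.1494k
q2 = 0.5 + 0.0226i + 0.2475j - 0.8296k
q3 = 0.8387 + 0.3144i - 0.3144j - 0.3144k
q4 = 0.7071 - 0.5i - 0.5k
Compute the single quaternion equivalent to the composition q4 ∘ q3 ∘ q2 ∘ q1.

q2 · q1 = 0.6472 - 0.1398i + 0.2849j - 0.693k
q3 · q2 · q1 = 0.4585 + 0.3937i + 0.2973j - 0.7391k
q4 · q3 · q2 · q1 = 0.1515 + 0.1978i - 0.3562j - 0.9005k
0.1515 + 0.1978i - 0.3562j - 0.9005k


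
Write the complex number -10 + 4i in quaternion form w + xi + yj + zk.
-10 + 4i + 0j + 0k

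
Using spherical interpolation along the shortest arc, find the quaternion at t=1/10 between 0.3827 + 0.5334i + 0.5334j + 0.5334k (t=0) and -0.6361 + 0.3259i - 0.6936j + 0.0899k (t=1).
0.4417 + 0.462i + 0.5912j + 0.4919k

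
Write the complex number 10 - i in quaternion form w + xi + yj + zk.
10 - i + 0j + 0k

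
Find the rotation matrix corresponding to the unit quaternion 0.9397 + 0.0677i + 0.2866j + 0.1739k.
[[0.7752, -0.288, 0.5622], [0.3656, 0.9304, -0.0276], [-0.5151, 0.2269, 0.8266]]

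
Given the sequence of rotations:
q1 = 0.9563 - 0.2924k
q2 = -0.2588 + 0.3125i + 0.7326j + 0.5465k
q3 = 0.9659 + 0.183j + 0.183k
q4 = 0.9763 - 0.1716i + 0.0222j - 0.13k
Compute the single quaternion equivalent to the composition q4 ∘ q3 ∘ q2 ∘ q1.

q2 · q1 = -0.0877 + 0.0846i + 0.792j + 0.5983k
q3 · q2 · q1 = -0.3391 + 0.0463i + 0.7644j + 0.5464k
q4 · q3 · q2 · q1 = -0.2691 + 0.2149i + 0.8265j + 0.4453k
-0.2691 + 0.2149i + 0.8265j + 0.4453k


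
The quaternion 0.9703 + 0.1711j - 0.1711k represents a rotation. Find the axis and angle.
axis = (0, √2/2, -√2/2), θ = 28°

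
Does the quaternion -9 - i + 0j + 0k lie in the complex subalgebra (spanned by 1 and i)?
Yes. The quaternion -9 - i has j- and k-coefficients y = z = 0, so it lies in the complex subalgebra spanned by 1 and i.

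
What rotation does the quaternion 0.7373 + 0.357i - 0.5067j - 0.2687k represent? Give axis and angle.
axis = (0.5284, -0.75, -0.3977), θ = 85°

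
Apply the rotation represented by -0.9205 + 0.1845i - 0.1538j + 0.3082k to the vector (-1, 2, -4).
(-1.329, 1.129, -4.238)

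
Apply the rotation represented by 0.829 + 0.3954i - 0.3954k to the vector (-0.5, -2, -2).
(-1.029, 0.89, -2.529)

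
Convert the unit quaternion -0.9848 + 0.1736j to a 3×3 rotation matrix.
[[0.9397, 0, -0.3419], [0, 1, 0], [0.3419, 0, 0.9397]]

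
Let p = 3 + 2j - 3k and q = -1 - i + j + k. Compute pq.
-2 + 2i + 4j + 8k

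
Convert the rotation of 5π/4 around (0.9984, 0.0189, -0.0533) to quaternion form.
-0.3827 + 0.9224i + 0.0175j - 0.0492k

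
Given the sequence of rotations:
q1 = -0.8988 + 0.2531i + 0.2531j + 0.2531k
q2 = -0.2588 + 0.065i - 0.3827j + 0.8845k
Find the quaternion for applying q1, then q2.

q2 · q1 = 0.0892 - 0.4447i + 0.4859j - 0.7472k
0.0892 - 0.4447i + 0.4859j - 0.7472k


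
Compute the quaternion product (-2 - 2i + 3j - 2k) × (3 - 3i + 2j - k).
-20 + i + 9j + k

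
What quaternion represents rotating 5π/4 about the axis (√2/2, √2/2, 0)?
-0.3827 + 0.6533i + 0.6533j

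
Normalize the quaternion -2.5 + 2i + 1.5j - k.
-0.6804 + 0.5443i + 0.4082j - 0.2722k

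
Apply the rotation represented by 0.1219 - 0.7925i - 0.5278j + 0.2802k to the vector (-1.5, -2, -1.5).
(-1.106, -0.377, 2.671)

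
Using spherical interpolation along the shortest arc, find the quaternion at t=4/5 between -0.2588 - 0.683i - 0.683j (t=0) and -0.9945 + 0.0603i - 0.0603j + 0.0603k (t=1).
-0.9613 - 0.1291i - 0.2372j + 0.0541k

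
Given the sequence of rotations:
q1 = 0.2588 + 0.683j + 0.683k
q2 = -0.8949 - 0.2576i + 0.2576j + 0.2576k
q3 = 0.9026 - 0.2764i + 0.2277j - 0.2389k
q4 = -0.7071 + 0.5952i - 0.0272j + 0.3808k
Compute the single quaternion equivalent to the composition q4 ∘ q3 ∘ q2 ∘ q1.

q2 · q1 = -0.5835 - 0.0667i - 0.3686j - 0.7205k
q3 · q2 · q1 = -0.6333 - 0.151i - 0.6488j - 0.3939k
q4 · q3 · q2 · q1 = 0.67 - 0.0124i + 0.6529j - 0.3529k
0.67 - 0.0124i + 0.6529j - 0.3529k


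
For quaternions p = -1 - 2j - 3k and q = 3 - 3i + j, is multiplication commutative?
No: pq = -1 + 6i + 2j - 15k ≠ -1 - 16j - 3k = qp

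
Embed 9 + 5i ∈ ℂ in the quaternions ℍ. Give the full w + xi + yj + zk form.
9 + 5i + 0j + 0k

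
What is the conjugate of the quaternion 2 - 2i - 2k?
2 + 2i + 2k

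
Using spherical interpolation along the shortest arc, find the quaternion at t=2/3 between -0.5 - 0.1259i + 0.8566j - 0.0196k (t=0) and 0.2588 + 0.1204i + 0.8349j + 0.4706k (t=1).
-0.0037 + 0.0395i + 0.9408j + 0.3365k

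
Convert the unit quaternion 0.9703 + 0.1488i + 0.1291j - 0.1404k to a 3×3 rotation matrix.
[[0.9272, 0.3109, 0.2087], [-0.234, 0.9163, -0.325], [-0.2923, 0.2525, 0.9224]]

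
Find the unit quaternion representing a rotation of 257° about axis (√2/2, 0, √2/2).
-0.6225 + 0.5534i + 0.5534k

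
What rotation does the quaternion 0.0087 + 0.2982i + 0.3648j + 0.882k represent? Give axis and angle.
axis = (0.2982, 0.3648, 0.882), θ = 179°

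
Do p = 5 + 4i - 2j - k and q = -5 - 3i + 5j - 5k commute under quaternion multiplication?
No: pq = -8 - 20i + 58j - 6k ≠ -8 - 50i + 12j - 34k = qp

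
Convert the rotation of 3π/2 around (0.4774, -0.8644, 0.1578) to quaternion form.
-0.7071 + 0.3376i - 0.6112j + 0.1116k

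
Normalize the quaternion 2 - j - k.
0.8165 - 0.4082j - 0.4082k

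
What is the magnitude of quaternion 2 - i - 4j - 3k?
√30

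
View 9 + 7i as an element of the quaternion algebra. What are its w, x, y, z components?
9 + 7i + 0j + 0k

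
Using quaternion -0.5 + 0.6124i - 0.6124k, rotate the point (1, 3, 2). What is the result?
(-3.087, 0.337, -2.087)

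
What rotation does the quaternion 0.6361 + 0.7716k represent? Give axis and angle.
axis = (0, 0, 1), θ = 101°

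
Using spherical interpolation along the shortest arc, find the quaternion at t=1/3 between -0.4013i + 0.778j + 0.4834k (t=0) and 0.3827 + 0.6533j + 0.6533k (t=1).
0.1347 - 0.2768i + 0.7667j + 0.5634k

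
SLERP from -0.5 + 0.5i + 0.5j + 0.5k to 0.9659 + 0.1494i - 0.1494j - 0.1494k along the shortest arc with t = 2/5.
-0.7781 + 0.2652i + 0.4026j + 0.4026k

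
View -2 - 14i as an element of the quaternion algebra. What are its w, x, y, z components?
-2 - 14i + 0j + 0k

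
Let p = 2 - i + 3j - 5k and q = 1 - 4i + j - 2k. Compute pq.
-15 - 10i + 23j + 2k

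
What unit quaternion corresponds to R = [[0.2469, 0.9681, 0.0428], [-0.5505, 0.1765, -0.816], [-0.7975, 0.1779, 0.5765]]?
0.7071 + 0.3514i + 0.2971j - 0.5369k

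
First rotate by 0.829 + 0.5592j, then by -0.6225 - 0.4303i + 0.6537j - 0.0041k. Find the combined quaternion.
-0.8816 - 0.3544i + 0.1938j - 0.244k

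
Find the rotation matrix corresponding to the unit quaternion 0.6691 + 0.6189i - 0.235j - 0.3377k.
[[0.6615, 0.161, -0.7325], [-0.7428, 0.0058, -0.6695], [-0.1035, 0.9869, 0.1235]]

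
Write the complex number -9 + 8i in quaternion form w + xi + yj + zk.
-9 + 8i + 0j + 0k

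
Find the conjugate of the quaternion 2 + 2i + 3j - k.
2 - 2i - 3j + k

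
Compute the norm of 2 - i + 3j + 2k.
√18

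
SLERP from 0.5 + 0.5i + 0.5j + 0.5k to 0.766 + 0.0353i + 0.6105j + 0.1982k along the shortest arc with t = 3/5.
0.692 + 0.2339i + 0.5945j + 0.3361k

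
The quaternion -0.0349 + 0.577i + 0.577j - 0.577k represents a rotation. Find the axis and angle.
axis = (√3/3, √3/3, -√3/3), θ = 184°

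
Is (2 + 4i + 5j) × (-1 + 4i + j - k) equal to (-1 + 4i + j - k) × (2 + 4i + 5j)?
No: pq = -23 - i + j - 18k ≠ -23 + 9i - 7j + 14k = qp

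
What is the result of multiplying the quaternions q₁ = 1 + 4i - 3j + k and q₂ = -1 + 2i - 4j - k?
-20 + 5i + 5j - 12k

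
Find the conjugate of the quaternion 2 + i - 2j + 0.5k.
2 - i + 2j - 0.5k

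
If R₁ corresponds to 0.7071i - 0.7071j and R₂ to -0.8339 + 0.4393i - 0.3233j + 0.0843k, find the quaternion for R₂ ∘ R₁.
-0.5392 - 0.53i + 0.6493j - 0.082k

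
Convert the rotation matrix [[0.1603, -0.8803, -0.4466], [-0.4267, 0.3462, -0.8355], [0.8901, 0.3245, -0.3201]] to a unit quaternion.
0.5446 + 0.5325i - 0.6136j + 0.2082k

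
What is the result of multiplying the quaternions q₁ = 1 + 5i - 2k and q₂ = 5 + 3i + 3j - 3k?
-16 + 34i + 12j + 2k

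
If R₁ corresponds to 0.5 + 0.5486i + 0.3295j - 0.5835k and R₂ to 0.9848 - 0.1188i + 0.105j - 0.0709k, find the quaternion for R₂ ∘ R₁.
0.4816 + 0.443i + 0.2688j - 0.7068k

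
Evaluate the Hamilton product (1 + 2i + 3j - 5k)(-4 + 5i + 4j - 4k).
-46 + 5i - 25j + 9k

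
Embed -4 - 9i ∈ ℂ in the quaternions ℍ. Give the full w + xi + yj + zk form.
-4 - 9i + 0j + 0k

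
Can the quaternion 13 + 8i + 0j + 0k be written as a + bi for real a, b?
Yes. The quaternion 13 + 8i has j- and k-coefficients y = z = 0, so it lies in the complex subalgebra spanned by 1 and i.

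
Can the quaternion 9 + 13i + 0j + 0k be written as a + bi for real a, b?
Yes. The quaternion 9 + 13i has j- and k-coefficients y = z = 0, so it lies in the complex subalgebra spanned by 1 and i.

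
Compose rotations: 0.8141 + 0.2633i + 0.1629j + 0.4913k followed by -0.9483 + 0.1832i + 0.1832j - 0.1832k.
-0.7601 + 0.0193i - 0.1436j - 0.6334k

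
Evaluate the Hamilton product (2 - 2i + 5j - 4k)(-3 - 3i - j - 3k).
-19 - 19i - 11j + 23k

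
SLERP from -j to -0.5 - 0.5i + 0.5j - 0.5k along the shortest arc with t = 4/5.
0.4291 + 0.4291i - 0.6691j + 0.4291k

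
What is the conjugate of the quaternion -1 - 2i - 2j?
-1 + 2i + 2j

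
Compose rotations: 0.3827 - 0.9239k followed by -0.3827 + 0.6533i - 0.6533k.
-0.75 + 0.25i + 0.6036j + 0.1036k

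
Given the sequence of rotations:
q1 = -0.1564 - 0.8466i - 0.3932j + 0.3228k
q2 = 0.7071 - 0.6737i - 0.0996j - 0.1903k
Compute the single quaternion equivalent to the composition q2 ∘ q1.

q2 · q1 = -0.6587 - 0.6002i + 0.1161j + 0.4386k
-0.6587 - 0.6002i + 0.1161j + 0.4386k


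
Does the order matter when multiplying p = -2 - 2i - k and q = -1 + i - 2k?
Yes: pq = 2 - 5j + 5k ≠ 2 + 5j + 5k = qp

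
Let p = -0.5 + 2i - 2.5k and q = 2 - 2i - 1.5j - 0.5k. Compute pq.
1.75 + 1.25i + 6.75j - 7.75k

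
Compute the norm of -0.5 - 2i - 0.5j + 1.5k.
2.598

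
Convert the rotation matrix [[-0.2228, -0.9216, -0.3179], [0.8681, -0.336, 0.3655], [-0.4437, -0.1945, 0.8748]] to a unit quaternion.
0.5736 - 0.2441i + 0.0548j + 0.78k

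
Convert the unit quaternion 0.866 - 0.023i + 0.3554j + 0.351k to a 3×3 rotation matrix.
[[0.501, -0.6243, 0.5994], [0.5916, 0.7525, 0.2893], [-0.6317, 0.2097, 0.7463]]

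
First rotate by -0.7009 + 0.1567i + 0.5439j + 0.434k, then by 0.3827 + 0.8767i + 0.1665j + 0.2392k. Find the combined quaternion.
-0.6 - 0.6123i - 0.2516j + 0.4492k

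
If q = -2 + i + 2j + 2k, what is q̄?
-2 - i - 2j - 2k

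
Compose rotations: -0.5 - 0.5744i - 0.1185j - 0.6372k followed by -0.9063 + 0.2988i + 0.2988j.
0.6602 + 0.1808i + 0.1484j + 0.7137k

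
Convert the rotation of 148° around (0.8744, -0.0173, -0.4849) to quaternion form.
0.2756 + 0.8405i - 0.0166j - 0.4661k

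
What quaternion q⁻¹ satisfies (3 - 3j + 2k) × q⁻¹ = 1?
0.1364 + 0.1364j - 0.0909k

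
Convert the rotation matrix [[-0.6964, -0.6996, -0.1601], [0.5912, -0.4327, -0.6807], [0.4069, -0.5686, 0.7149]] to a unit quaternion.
0.3827 + 0.0732i - 0.3704j + 0.8432k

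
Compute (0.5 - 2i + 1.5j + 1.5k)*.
0.5 + 2i - 1.5j - 1.5k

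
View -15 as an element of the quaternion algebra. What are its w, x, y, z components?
-15 + 0i + 0j + 0k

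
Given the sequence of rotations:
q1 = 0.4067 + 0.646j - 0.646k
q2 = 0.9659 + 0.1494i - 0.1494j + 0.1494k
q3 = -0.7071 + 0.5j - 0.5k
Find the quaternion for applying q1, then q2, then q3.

q2 · q1 = 0.5859 + 0.0608i + 0.6597j - 0.4667k
q3 · q2 · q1 = -0.9775 + 0.0535i - 0.2039j + 0.0067k
-0.9775 + 0.0535i - 0.2039j + 0.0067k


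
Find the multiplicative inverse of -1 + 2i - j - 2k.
-0.1 - 0.2i + 0.1j + 0.2k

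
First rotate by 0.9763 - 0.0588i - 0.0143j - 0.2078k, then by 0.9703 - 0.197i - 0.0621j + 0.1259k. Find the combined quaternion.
0.961 - 0.2347i - 0.1228j - 0.0795k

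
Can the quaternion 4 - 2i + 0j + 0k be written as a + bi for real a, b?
Yes. The quaternion 4 - 2i has j- and k-coefficients y = z = 0, so it lies in the complex subalgebra spanned by 1 and i.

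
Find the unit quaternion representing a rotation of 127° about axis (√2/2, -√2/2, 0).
0.4462 + 0.6328i - 0.6328j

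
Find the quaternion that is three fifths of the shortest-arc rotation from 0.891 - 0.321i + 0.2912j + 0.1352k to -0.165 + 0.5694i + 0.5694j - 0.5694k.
0.5864 - 0.5869i - 0.2675j + 0.49k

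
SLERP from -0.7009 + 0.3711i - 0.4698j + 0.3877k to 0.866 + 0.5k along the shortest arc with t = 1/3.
-0.8862 + 0.2817i - 0.3566j + 0.0898k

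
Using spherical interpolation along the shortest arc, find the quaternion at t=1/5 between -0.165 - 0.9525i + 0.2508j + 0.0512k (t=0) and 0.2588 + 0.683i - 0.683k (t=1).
-0.1936 - 0.9393i + 0.2079j + 0.1924k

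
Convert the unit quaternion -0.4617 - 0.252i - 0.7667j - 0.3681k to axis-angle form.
axis = (-0.2841, -0.8643, -0.415), θ = 235°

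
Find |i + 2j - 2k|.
3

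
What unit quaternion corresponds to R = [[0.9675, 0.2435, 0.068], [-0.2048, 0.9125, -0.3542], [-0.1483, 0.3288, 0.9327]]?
0.9763 + 0.1749i + 0.0554j - 0.1148k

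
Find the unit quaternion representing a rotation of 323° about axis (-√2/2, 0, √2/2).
-0.9483 - 0.2244i + 0.2244k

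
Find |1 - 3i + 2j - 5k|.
√39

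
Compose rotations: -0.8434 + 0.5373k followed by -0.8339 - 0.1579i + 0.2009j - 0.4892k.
0.9662 + 0.2411i - 0.0846j - 0.0355k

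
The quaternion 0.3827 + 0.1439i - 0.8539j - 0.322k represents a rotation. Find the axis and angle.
axis = (0.1558, -0.9243, -0.3485), θ = 3π/4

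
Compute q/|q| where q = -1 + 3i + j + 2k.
-0.2582 + 0.7746i + 0.2582j + 0.5164k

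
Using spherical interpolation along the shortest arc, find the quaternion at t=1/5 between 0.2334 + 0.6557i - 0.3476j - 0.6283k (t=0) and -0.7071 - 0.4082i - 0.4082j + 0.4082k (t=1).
0.3652 + 0.6545i - 0.1999j - 0.6311k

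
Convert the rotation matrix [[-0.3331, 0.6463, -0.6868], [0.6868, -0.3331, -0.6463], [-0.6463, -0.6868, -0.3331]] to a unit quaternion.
0.0175 - 0.5773i - 0.5773j + 0.5773k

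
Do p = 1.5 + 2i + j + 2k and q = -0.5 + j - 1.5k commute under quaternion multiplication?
No: pq = 1.25 - 4.5i + 4j - 1.25k ≠ 1.25 + 2.5i - 2j - 5.25k = qp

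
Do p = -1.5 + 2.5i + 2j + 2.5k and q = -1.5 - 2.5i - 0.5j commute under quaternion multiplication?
No: pq = 9.5 + 1.25i - 8.5j ≠ 9.5 - 1.25i + 4j - 7.5k = qp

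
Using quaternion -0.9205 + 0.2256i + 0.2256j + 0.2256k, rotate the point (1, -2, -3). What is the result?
(0.703, -3.458, -1.245)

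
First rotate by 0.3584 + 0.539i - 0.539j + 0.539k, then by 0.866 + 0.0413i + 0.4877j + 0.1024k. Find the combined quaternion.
0.4958 + 0.7996i - 0.259j + 0.2183k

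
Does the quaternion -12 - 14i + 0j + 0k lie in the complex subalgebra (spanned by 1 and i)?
Yes. The quaternion -12 - 14i has j- and k-coefficients y = z = 0, so it lies in the complex subalgebra spanned by 1 and i.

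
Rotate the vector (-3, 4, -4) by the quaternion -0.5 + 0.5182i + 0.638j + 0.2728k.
(5.046, -3.374, -2.038)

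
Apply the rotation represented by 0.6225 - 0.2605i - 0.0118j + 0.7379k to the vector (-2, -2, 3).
(0.806, -0.48, 4.015)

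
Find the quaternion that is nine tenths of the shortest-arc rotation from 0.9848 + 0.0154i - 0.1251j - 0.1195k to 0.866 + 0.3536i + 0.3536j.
0.8942 + 0.3239i + 0.3089j - 0.0127k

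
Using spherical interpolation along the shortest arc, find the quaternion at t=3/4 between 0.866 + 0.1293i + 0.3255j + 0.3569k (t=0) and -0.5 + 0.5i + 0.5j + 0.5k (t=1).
0.7842 - 0.4094i - 0.3356j - 0.3237k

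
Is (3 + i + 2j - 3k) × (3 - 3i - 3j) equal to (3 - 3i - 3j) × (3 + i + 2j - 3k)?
No: pq = 18 - 15i + 6j - 6k ≠ 18 + 3i - 12j - 12k = qp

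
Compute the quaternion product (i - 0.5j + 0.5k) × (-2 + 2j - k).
1.5 - 2.5i + 2j + k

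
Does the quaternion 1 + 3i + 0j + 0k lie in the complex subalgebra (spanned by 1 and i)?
Yes. The quaternion 1 + 3i has j- and k-coefficients y = z = 0, so it lies in the complex subalgebra spanned by 1 and i.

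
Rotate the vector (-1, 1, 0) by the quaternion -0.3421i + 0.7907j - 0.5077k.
(0.225, 0.791, -1.15)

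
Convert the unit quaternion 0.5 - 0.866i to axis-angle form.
axis = (-1, 0, 0), θ = 2π/3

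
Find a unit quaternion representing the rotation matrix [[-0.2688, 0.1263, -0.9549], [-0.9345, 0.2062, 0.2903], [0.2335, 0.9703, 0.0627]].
0.5 + 0.34i - 0.5942j - 0.5304k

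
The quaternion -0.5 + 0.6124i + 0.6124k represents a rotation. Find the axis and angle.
axis = (√2/2, 0, √2/2), θ = 4π/3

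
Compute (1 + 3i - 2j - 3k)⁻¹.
0.0435 - 0.1304i + 0.087j + 0.1304k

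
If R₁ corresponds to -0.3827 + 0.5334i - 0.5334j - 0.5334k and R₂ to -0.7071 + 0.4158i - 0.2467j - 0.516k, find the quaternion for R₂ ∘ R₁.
-0.358 - 0.6799i + 0.4181j + 0.4844k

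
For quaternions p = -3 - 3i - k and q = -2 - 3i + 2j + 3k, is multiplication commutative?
No: pq = 17i + 6j - 13k ≠ 13i - 18j - k = qp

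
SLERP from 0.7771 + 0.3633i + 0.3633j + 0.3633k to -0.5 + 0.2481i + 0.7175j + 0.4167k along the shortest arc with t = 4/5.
-0.2378 + 0.3345i + 0.7687j + 0.4905k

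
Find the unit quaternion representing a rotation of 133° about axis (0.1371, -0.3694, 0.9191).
0.3987 + 0.1257i - 0.3388j + 0.8429k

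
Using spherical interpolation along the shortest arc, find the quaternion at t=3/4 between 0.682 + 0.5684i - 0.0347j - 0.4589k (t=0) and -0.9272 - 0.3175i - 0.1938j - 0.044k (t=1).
0.9018 + 0.3986i + 0.1409j - 0.089k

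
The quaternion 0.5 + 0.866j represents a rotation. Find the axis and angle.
axis = (0, 1, 0), θ = 2π/3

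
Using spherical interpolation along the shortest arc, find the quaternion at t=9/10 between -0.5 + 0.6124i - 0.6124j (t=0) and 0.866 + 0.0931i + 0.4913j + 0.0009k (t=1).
-0.8534 - 0.017i - 0.521j - 0.0008k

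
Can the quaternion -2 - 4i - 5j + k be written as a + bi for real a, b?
No. The quaternion -2 - 4i - 5j + k has j-coefficient y = -5 and k-coefficient z = 1, not both zero, so it does not lie in the complex subalgebra spanned by 1 and i.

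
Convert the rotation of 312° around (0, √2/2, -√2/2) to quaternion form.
-0.9135 + 0.2876j - 0.2876k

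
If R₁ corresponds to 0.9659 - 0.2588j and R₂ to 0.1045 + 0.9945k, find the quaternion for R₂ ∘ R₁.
0.1009 + 0.2574i - 0.027j + 0.9606k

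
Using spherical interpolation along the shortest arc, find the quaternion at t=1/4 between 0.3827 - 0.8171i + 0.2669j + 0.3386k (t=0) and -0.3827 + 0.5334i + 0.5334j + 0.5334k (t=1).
0.4567 - 0.8807i + 0.0523j + 0.114k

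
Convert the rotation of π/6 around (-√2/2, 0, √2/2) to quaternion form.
0.9659 - 0.183i + 0.183k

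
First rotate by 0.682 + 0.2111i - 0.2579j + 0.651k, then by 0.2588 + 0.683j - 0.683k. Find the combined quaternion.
0.7973 + 0.3231i + 0.2549j - 0.4415k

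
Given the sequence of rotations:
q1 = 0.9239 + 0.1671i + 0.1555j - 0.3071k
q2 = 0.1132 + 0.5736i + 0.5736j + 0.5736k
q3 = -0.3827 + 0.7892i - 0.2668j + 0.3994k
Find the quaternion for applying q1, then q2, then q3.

q2 · q1 = 0.0957 + 0.2835i + 0.8196j + 0.4885k
q3 · q2 · q1 = -0.2368 - 0.4906i - 0.6115j + 0.5737k
-0.2368 - 0.4906i - 0.6115j + 0.5737k


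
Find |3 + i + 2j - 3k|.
√23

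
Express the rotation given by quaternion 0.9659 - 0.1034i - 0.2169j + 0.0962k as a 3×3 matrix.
[[0.8874, -0.141, -0.4389], [0.2307, 0.9601, 0.158], [0.3991, -0.2415, 0.8845]]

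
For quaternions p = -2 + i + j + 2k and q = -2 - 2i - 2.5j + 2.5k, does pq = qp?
No: pq = 3.5 + 9.5i - 3.5j - 9.5k ≠ 3.5 - 5.5i + 9.5j - 8.5k = qp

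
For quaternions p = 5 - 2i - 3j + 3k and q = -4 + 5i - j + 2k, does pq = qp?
No: pq = -19 + 30i + 26j + 15k ≠ -19 + 36i - 12j - 19k = qp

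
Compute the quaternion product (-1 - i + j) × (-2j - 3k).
2 - 3i - j + 5k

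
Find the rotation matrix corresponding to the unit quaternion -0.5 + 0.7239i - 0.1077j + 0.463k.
[[0.5481, 0.3071, 0.778], [-0.6189, -0.4768, 0.6242], [0.5626, -0.8236, -0.0713]]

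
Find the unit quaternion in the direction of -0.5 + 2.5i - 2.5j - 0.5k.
-0.1387 + 0.6934i - 0.6934j - 0.1387k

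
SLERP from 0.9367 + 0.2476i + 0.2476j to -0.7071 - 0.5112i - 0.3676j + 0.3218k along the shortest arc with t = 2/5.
0.8699 + 0.3642i + 0.3048j - 0.1333k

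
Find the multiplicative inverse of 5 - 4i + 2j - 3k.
0.0926 + 0.0741i - 0.037j + 0.0556k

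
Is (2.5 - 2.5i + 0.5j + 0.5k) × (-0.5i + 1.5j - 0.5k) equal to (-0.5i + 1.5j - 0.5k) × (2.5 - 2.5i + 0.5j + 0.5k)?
No: pq = -1.75 - 2.25i + 2.25j - 4.75k ≠ -1.75 - 0.25i + 5.25j + 2.25k = qp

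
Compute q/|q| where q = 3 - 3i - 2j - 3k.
0.5388 - 0.5388i - 0.3592j - 0.5388k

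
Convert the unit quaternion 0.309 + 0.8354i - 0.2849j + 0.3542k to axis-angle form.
axis = (0.8784, -0.2996, 0.3724), θ = 144°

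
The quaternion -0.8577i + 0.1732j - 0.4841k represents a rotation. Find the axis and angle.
axis = (-0.8577, 0.1732, -0.4841), θ = π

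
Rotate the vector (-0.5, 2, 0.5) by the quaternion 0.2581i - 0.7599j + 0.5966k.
(-0.197, 0.053, -2.111)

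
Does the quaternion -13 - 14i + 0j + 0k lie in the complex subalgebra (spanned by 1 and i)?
Yes. The quaternion -13 - 14i has j- and k-coefficients y = z = 0, so it lies in the complex subalgebra spanned by 1 and i.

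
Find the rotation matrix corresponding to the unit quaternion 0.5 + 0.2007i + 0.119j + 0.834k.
[[-0.4194, -0.7862, 0.4538], [0.8818, -0.4717, -0.0022], [0.2158, 0.3992, 0.8911]]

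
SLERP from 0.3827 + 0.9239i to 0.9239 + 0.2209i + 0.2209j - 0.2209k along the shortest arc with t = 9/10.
0.9039 + 0.3142i + 0.2053j - 0.2053k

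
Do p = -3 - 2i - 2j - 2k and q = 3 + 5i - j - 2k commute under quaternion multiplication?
No: pq = -5 - 19i - 17j + 12k ≠ -5 - 23i + 11j - 12k = qp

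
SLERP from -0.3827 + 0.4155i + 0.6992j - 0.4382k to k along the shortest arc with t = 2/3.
-0.1549 + 0.1682i + 0.283j - 0.9315k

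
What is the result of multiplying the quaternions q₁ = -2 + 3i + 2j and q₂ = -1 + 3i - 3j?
-1 - 9i + 4j - 15k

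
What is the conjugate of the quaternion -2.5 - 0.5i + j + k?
-2.5 + 0.5i - j - k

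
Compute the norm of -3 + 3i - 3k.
√27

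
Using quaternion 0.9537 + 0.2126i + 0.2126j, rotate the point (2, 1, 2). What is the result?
(2.721, 0.279, 1.233)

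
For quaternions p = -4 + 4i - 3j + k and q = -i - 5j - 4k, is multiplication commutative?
No: pq = -7 + 21i + 35j - 7k ≠ -7 - 13i + 5j + 39k = qp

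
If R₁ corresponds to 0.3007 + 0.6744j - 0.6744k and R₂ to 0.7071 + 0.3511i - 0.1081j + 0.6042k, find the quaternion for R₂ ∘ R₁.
0.693 - 0.229i + 0.6811j - 0.0584k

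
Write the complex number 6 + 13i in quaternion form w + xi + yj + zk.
6 + 13i + 0j + 0k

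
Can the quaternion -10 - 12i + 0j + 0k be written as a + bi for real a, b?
Yes. The quaternion -10 - 12i has j- and k-coefficients y = z = 0, so it lies in the complex subalgebra spanned by 1 and i.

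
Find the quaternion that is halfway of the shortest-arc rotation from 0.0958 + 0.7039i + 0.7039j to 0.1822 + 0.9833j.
0.1503 + 0.3807i + 0.9124j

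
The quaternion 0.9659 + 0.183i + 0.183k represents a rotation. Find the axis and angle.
axis = (√2/2, 0, √2/2), θ = π/6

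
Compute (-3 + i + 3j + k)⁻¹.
-0.15 - 0.05i - 0.15j - 0.05k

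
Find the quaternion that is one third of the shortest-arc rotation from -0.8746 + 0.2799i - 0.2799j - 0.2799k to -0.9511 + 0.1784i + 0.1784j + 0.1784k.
-0.9481 + 0.2584i - 0.1311j - 0.1311k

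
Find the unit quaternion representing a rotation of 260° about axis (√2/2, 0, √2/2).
-0.6428 + 0.5417i + 0.5417k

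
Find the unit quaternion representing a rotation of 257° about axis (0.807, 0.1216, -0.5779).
-0.6225 + 0.6316i + 0.0952j - 0.4523k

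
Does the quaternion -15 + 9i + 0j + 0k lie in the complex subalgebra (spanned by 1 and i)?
Yes. The quaternion -15 + 9i has j- and k-coefficients y = z = 0, so it lies in the complex subalgebra spanned by 1 and i.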